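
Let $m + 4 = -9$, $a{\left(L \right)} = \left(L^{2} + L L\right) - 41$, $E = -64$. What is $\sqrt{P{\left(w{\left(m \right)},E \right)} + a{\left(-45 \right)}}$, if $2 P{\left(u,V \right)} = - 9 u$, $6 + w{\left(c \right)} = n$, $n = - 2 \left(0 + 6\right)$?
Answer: $\sqrt{4090} \approx 63.953$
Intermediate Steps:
$a{\left(L \right)} = -41 + 2 L^{2}$ ($a{\left(L \right)} = \left(L^{2} + L^{2}\right) - 41 = 2 L^{2} - 41 = -41 + 2 L^{2}$)
$m = -13$ ($m = -4 - 9 = -13$)
$n = -12$ ($n = \left(-2\right) 6 = -12$)
$w{\left(c \right)} = -18$ ($w{\left(c \right)} = -6 - 12 = -18$)
$P{\left(u,V \right)} = - \frac{9 u}{2}$ ($P{\left(u,V \right)} = \frac{\left(-9\right) u}{2} = - \frac{9 u}{2}$)
$\sqrt{P{\left(w{\left(m \right)},E \right)} + a{\left(-45 \right)}} = \sqrt{\left(- \frac{9}{2}\right) \left(-18\right) - \left(41 - 2 \left(-45\right)^{2}\right)} = \sqrt{81 + \left(-41 + 2 \cdot 2025\right)} = \sqrt{81 + \left(-41 + 4050\right)} = \sqrt{81 + 4009} = \sqrt{4090}$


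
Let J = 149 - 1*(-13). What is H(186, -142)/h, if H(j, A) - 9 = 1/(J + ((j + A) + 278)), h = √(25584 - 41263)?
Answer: -4357*I*√15679/7588636 ≈ -0.071892*I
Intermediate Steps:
h = I*√15679 (h = √(-15679) = I*√15679 ≈ 125.22*I)
J = 162 (J = 149 + 13 = 162)
H(j, A) = 9 + 1/(440 + A + j) (H(j, A) = 9 + 1/(162 + ((j + A) + 278)) = 9 + 1/(162 + ((A + j) + 278)) = 9 + 1/(162 + (278 + A + j)) = 9 + 1/(440 + A + j))
H(186, -142)/h = ((3961 + 9*(-142) + 9*186)/(440 - 142 + 186))/((I*√15679)) = ((3961 - 1278 + 1674)/484)*(-I*√15679/15679) = ((1/484)*4357)*(-I*√15679/15679) = 4357*(-I*√15679/15679)/484 = -4357*I*√15679/7588636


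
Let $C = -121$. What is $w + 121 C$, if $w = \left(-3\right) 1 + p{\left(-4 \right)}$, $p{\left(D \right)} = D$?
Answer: $-14648$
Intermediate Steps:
$w = -7$ ($w = \left(-3\right) 1 - 4 = -3 - 4 = -7$)
$w + 121 C = -7 + 121 \left(-121\right) = -7 - 14641 = -14648$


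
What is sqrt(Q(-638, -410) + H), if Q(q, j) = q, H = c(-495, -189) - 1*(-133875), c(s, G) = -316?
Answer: 9*sqrt(1641) ≈ 364.58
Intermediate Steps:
H = 133559 (H = -316 - 1*(-133875) = -316 + 133875 = 133559)
sqrt(Q(-638, -410) + H) = sqrt(-638 + 133559) = sqrt(132921) = 9*sqrt(1641)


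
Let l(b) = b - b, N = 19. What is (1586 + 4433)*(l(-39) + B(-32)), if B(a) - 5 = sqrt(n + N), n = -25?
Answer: 30095 + 6019*I*sqrt(6) ≈ 30095.0 + 14743.0*I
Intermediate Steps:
l(b) = 0
B(a) = 5 + I*sqrt(6) (B(a) = 5 + sqrt(-25 + 19) = 5 + sqrt(-6) = 5 + I*sqrt(6))
(1586 + 4433)*(l(-39) + B(-32)) = (1586 + 4433)*(0 + (5 + I*sqrt(6))) = 6019*(5 + I*sqrt(6)) = 30095 + 6019*I*sqrt(6)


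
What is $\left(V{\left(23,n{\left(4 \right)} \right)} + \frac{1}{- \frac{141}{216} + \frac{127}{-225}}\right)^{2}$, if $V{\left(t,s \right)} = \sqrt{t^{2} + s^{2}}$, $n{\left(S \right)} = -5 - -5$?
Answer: $\frac{2361279649}{4800481} \approx 491.88$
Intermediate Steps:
$n{\left(S \right)} = 0$ ($n{\left(S \right)} = -5 + 5 = 0$)
$V{\left(t,s \right)} = \sqrt{s^{2} + t^{2}}$
$\left(V{\left(23,n{\left(4 \right)} \right)} + \frac{1}{- \frac{141}{216} + \frac{127}{-225}}\right)^{2} = \left(\sqrt{0^{2} + 23^{2}} + \frac{1}{- \frac{141}{216} + \frac{127}{-225}}\right)^{2} = \left(\sqrt{0 + 529} + \frac{1}{\left(-141\right) \frac{1}{216} + 127 \left(- \frac{1}{225}\right)}\right)^{2} = \left(\sqrt{529} + \frac{1}{- \frac{47}{72} - \frac{127}{225}}\right)^{2} = \left(23 + \frac{1}{- \frac{2191}{1800}}\right)^{2} = \left(23 - \frac{1800}{2191}\right)^{2} = \left(\frac{48593}{2191}\right)^{2} = \frac{2361279649}{4800481}$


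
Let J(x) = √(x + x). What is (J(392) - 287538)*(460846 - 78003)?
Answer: -110071190930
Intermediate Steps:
J(x) = √2*√x (J(x) = √(2*x) = √2*√x)
(J(392) - 287538)*(460846 - 78003) = (√2*√392 - 287538)*(460846 - 78003) = (√2*(14*√2) - 287538)*382843 = (28 - 287538)*382843 = -287510*382843 = -110071190930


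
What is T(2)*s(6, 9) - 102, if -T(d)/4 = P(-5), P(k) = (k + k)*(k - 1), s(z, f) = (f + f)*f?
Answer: -38982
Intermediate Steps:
s(z, f) = 2*f² (s(z, f) = (2*f)*f = 2*f²)
P(k) = 2*k*(-1 + k) (P(k) = (2*k)*(-1 + k) = 2*k*(-1 + k))
T(d) = -240 (T(d) = -8*(-5)*(-1 - 5) = -8*(-5)*(-6) = -4*60 = -240)
T(2)*s(6, 9) - 102 = -480*9² - 102 = -480*81 - 102 = -240*162 - 102 = -38880 - 102 = -38982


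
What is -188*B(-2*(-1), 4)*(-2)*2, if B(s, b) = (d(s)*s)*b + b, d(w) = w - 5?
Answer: -15040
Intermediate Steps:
d(w) = -5 + w
B(s, b) = b + b*s*(-5 + s) (B(s, b) = ((-5 + s)*s)*b + b = (s*(-5 + s))*b + b = b*s*(-5 + s) + b = b + b*s*(-5 + s))
-188*B(-2*(-1), 4)*(-2)*2 = -188*(4*(1 + (-2*(-1))*(-5 - 2*(-1))))*(-2)*2 = -188*(4*(1 + 2*(-5 + 2)))*(-2)*2 = -188*(4*(1 + 2*(-3)))*(-2)*2 = -188*(4*(1 - 6))*(-2)*2 = -188*(4*(-5))*(-2)*2 = -188*(-20*(-2))*2 = -7520*2 = -188*80 = -15040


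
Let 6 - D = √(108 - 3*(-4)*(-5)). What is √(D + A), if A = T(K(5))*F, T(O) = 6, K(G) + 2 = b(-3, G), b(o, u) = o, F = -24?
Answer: √(-138 - 4*√3) ≈ 12.039*I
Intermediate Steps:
K(G) = -5 (K(G) = -2 - 3 = -5)
A = -144 (A = 6*(-24) = -144)
D = 6 - 4*√3 (D = 6 - √(108 - 3*(-4)*(-5)) = 6 - √(108 + 12*(-5)) = 6 - √(108 - 60) = 6 - √48 = 6 - 4*√3 ≈ -0.92820)
√(D + A) = √((6 - 4*√3) - 144) = √(-138 - 4*√3)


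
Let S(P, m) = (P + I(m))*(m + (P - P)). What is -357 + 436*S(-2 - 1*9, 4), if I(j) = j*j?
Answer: 8363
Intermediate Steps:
I(j) = j²
S(P, m) = m*(P + m²) (S(P, m) = (P + m²)*(m + (P - P)) = (P + m²)*(m + 0) = (P + m²)*m = m*(P + m²))
-357 + 436*S(-2 - 1*9, 4) = -357 + 436*(4*((-2 - 1*9) + 4²)) = -357 + 436*(4*((-2 - 9) + 16)) = -357 + 436*(4*(-11 + 16)) = -357 + 436*(4*5) = -357 + 436*20 = -357 + 8720 = 8363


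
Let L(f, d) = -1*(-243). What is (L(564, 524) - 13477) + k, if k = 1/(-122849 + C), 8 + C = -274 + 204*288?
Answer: -851991687/64379 ≈ -13234.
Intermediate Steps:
L(f, d) = 243
C = 58470 (C = -8 + (-274 + 204*288) = -8 + (-274 + 58752) = -8 + 58478 = 58470)
k = -1/64379 (k = 1/(-122849 + 58470) = 1/(-64379) = -1/64379 ≈ -1.5533e-5)
(L(564, 524) - 13477) + k = (243 - 13477) - 1/64379 = -13234 - 1/64379 = -851991687/64379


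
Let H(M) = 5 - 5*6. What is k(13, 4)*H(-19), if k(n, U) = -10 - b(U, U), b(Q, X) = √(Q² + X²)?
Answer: 250 + 100*√2 ≈ 391.42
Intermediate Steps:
H(M) = -25 (H(M) = 5 - 30 = -25)
k(n, U) = -10 - √2*√(U²) (k(n, U) = -10 - √(U² + U²) = -10 - √(2*U²) = -10 - √2*√(U²))
k(13, 4)*H(-19) = (-10 - √2*√(4²))*(-25) = (-10 - √2*√16)*(-25) = (-10 - 1*√2*4)*(-25) = (-10 - 4*√2)*(-25) = 250 + 100*√2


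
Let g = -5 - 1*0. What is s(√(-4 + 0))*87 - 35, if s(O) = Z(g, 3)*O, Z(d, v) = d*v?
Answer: -35 - 2610*I ≈ -35.0 - 2610.0*I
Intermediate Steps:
g = -5 (g = -5 + 0 = -5)
s(O) = -15*O (s(O) = (-5*3)*O = -15*O)
s(√(-4 + 0))*87 - 35 = -15*√(-4 + 0)*87 - 35 = -30*I*87 - 35 = -2610*I - 35 = -35 - 2610*I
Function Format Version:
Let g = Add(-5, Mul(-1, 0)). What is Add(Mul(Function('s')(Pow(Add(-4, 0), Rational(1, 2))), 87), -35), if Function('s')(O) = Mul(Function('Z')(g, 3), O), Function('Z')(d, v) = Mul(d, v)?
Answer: Add(-35, Mul(-2610, I)) ≈ Add(-35.000, Mul(-2610.0, I))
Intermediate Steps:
g = -5 (g = Add(-5, 0) = -5)
Function('s')(O) = Mul(-15, O) (Function('s')(O) = Mul(Mul(-5, 3), O) = Mul(-15, O))
Add(Mul(Function('s')(Pow(Add(-4, 0), Rational(1, 2))), 87), -35) = Add(Mul(Mul(-15, Pow(Add(-4, 0), Rational(1, 2))), 87), -35) = Add(Mul(Mul(-15, Pow(-4, Rational(1, 2))), 87), -35) = Add(Mul(Mul(-15, Mul(2, I)), 87), -35) = Add(Mul(Mul(-30, I), 87), -35) = Add(Mul(-2610, I), -35) = Add(-35, Mul(-2610, I))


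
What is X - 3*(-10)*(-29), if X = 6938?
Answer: 6068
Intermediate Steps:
X - 3*(-10)*(-29) = 6938 - 3*(-10)*(-29) = 6938 + 30*(-29) = 6938 - 870 = 6068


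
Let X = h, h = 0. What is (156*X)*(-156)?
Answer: 0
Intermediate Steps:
X = 0
(156*X)*(-156) = (156*0)*(-156) = 0*(-156) = 0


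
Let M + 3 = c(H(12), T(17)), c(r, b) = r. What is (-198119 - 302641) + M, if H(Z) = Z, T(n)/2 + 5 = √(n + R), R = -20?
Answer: -500751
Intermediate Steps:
T(n) = -10 + 2*√(-20 + n) (T(n) = -10 + 2*√(n - 20) = -10 + 2*√(-20 + n))
M = 9 (M = -3 + 12 = 9)
(-198119 - 302641) + M = (-198119 - 302641) + 9 = -500760 + 9 = -500751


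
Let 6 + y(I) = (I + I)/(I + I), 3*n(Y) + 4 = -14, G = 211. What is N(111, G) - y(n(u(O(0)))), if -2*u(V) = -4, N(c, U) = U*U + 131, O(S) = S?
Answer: 44657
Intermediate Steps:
N(c, U) = 131 + U² (N(c, U) = U² + 131 = 131 + U²)
u(V) = 2 (u(V) = -½*(-4) = 2)
n(Y) = -6 (n(Y) = -4/3 + (⅓)*(-14) = -4/3 - 14/3 = -6)
y(I) = -5 (y(I) = -6 + (I + I)/(I + I) = -6 + (2*I)/((2*I)) = -6 + (2*I)*(1/(2*I)) = -6 + 1 = -5)
N(111, G) - y(n(u(O(0)))) = (131 + 211²) - 1*(-5) = (131 + 44521) + 5 = 44652 + 5 = 44657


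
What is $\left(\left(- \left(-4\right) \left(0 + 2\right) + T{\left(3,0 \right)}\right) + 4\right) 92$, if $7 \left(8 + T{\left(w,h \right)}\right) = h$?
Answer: $368$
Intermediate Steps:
$T{\left(w,h \right)} = -8 + \frac{h}{7}$
$\left(\left(- \left(-4\right) \left(0 + 2\right) + T{\left(3,0 \right)}\right) + 4\right) 92 = \left(\left(- \left(-4\right) \left(0 + 2\right) + \left(-8 + \frac{1}{7} \cdot 0\right)\right) + 4\right) 92 = \left(\left(- \left(-4\right) 2 + \left(-8 + 0\right)\right) + 4\right) 92 = \left(\left(\left(-1\right) \left(-8\right) - 8\right) + 4\right) 92 = \left(\left(8 - 8\right) + 4\right) 92 = \left(0 + 4\right) 92 = 4 \cdot 92 = 368$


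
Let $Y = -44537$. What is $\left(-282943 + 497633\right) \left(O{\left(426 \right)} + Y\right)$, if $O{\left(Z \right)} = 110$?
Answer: $-9538032630$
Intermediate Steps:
$\left(-282943 + 497633\right) \left(O{\left(426 \right)} + Y\right) = \left(-282943 + 497633\right) \left(110 - 44537\right) = 214690 \left(-44427\right) = -9538032630$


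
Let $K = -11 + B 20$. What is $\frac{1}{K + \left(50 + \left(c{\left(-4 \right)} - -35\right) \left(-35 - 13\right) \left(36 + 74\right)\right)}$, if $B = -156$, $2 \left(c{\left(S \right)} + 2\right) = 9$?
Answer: $- \frac{1}{201081} \approx -4.9731 \cdot 10^{-6}$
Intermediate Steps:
$c{\left(S \right)} = \frac{5}{2}$ ($c{\left(S \right)} = -2 + \frac{1}{2} \cdot 9 = -2 + \frac{9}{2} = \frac{5}{2}$)
$K = -3131$ ($K = -11 - 3120 = -3131$)
$\frac{1}{K + \left(50 + \left(c{\left(-4 \right)} - -35\right) \left(-35 - 13\right) \left(36 + 74\right)\right)} = \frac{1}{-3131 + \left(50 + \left(\frac{5}{2} - -35\right) \left(-35 - 13\right) \left(36 + 74\right)\right)} = \frac{1}{-3131 + \left(50 + \left(\frac{5}{2} + 35\right) \left(\left(-48\right) 110\right)\right)} = \frac{1}{-3131 + \left(50 + \frac{75}{2} \left(-5280\right)\right)} = \frac{1}{-3131 + \left(50 - 198000\right)} = \frac{1}{-3131 - 197950} = \frac{1}{-201081} = - \frac{1}{201081}$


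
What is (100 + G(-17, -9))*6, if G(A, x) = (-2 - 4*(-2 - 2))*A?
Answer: -828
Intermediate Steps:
G(A, x) = 14*A (G(A, x) = (-2 - 4*(-4))*A = (-2 + 16)*A = 14*A)
(100 + G(-17, -9))*6 = (100 + 14*(-17))*6 = (100 - 238)*6 = -138*6 = -828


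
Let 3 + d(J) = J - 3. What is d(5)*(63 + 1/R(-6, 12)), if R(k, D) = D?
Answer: -757/12 ≈ -63.083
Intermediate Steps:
d(J) = -6 + J (d(J) = -3 + (J - 3) = -3 + (-3 + J) = -6 + J)
d(5)*(63 + 1/R(-6, 12)) = (-6 + 5)*(63 + 1/12) = -(63 + 1/12) = -1*757/12 = -757/12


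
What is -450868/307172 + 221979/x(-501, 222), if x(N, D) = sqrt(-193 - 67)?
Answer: -112717/76793 - 221979*I*sqrt(65)/130 ≈ -1.4678 - 13767.0*I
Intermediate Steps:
x(N, D) = 2*I*sqrt(65) (x(N, D) = sqrt(-260) = 2*I*sqrt(65))
-450868/307172 + 221979/x(-501, 222) = -450868/307172 + 221979/((2*I*sqrt(65))) = -450868*1/307172 + 221979*(-I*sqrt(65)/130) = -112717/76793 - 221979*I*sqrt(65)/130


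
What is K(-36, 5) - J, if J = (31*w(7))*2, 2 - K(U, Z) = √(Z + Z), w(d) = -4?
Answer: 250 - √10 ≈ 246.84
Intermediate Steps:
K(U, Z) = 2 - √2*√Z (K(U, Z) = 2 - √(Z + Z) = 2 - √(2*Z) = 2 - √2*√Z)
J = -248 (J = (31*(-4))*2 = -124*2 = -248)
K(-36, 5) - J = (2 - √2*√5) - 1*(-248) = (2 - √10) + 248 = 250 - √10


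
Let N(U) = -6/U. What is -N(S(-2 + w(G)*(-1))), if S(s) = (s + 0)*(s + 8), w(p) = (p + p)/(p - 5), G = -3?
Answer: -32/77 ≈ -0.41558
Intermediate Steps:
w(p) = 2*p/(-5 + p) (w(p) = (2*p)/(-5 + p) = 2*p/(-5 + p))
S(s) = s*(8 + s)
-N(S(-2 + w(G)*(-1))) = -(-6)/((-2 + (2*(-3)/(-5 - 3))*(-1))*(8 + (-2 + (2*(-3)/(-5 - 3))*(-1)))) = -(-6)/((-2 + (2*(-3)/(-8))*(-1))*(8 + (-2 + (2*(-3)/(-8))*(-1)))) = -(-6)/((-2 + (2*(-3)*(-1/8))*(-1))*(8 + (-2 + (2*(-3)*(-1/8))*(-1)))) = -(-6)/((-2 + (3/4)*(-1))*(8 + (-2 + (3/4)*(-1)))) = -(-6)/((-2 - 3/4)*(8 + (-2 - 3/4))) = -(-6)/((-11*(8 - 11/4)/4)) = -(-6)/((-11/4*21/4)) = -(-6)/(-231/16) = -(-6)*(-16)/231 = -1*32/77 = -32/77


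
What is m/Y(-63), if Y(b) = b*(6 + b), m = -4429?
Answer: -4429/3591 ≈ -1.2334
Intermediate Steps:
m/Y(-63) = -4429*(-1/(63*(6 - 63))) = -4429/((-63*(-57))) = -4429/3591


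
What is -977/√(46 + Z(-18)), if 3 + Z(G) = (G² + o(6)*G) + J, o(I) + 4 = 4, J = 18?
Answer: -977*√385/385 ≈ -49.793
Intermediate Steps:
o(I) = 0 (o(I) = -4 + 4 = 0)
Z(G) = 15 + G² (Z(G) = -3 + ((G² + 0*G) + 18) = -3 + ((G² + 0) + 18) = -3 + (G² + 18) = -3 + (18 + G²) = 15 + G²)
-977/√(46 + Z(-18)) = -977/√(46 + (15 + (-18)²)) = -977/√(46 + (15 + 324)) = -977/√(46 + 339) = -977*√385/385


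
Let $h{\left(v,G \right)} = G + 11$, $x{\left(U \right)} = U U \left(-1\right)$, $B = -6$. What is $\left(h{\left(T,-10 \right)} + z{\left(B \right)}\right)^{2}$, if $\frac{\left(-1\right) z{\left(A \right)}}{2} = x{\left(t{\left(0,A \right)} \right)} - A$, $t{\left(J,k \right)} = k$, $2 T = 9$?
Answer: $3721$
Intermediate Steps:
$T = \frac{9}{2}$ ($T = \frac{1}{2} \cdot 9 = \frac{9}{2} \approx 4.5$)
$x{\left(U \right)} = - U^{2}$ ($x{\left(U \right)} = U^{2} \left(-1\right) = - U^{2}$)
$z{\left(A \right)} = 2 A + 2 A^{2}$ ($z{\left(A \right)} = - 2 \left(- A^{2} - A\right) = - 2 \left(- A - A^{2}\right) = 2 A + 2 A^{2}$)
$h{\left(v,G \right)} = 11 + G$
$\left(h{\left(T,-10 \right)} + z{\left(B \right)}\right)^{2} = \left(\left(11 - 10\right) + 2 \left(-6\right) \left(1 - 6\right)\right)^{2} = \left(1 + 2 \left(-6\right) \left(-5\right)\right)^{2} = \left(1 + 60\right)^{2} = 61^{2} = 3721$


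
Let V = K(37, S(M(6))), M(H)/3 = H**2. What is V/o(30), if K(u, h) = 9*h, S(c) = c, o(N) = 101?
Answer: 972/101 ≈ 9.6238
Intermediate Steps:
M(H) = 3*H**2
V = 972 (V = 9*(3*6**2) = 9*(3*36) = 9*108 = 972)
V/o(30) = 972/101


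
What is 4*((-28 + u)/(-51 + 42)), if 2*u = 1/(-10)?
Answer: 187/15 ≈ 12.467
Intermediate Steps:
u = -1/20 (u = (1/2)/(-10) = (1/2)*(-1/10) = -1/20 ≈ -0.050000)
4*((-28 + u)/(-51 + 42)) = 4*((-28 - 1/20)/(-51 + 42)) = 4*(-561/20/(-9)) = 4*(-561/20*(-1/9)) = 4*(187/60) = 187/15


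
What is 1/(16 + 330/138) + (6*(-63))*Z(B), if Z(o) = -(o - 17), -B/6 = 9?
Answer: -11352451/423 ≈ -26838.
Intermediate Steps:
B = -54 (B = -6*9 = -54)
Z(o) = 17 - o (Z(o) = -(-17 + o) = 17 - o)
1/(16 + 330/138) + (6*(-63))*Z(B) = 1/(16 + 330/138) + (6*(-63))*(17 - 1*(-54)) = 1/(16 + 330*(1/138)) - 378*(17 + 54) = 1/(16 + 55/23) - 378*71 = 1/(423/23) - 26838 = 23/423 - 26838 = -11352451/423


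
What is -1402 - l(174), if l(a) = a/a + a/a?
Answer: -1404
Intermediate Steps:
l(a) = 2 (l(a) = 1 + 1 = 2)
-1402 - l(174) = -1402 - 1*2 = -1402 - 2 = -1404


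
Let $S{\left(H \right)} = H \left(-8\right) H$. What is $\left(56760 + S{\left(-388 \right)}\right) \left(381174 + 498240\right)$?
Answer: $-1009208471088$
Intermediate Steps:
$S{\left(H \right)} = - 8 H^{2}$ ($S{\left(H \right)} = - 8 H H = - 8 H^{2}$)
$\left(56760 + S{\left(-388 \right)}\right) \left(381174 + 498240\right) = \left(56760 - 8 \left(-388\right)^{2}\right) \left(381174 + 498240\right) = \left(56760 - 1204352\right) 879414 = \left(-1147592\right) 879414 = -1009208471088$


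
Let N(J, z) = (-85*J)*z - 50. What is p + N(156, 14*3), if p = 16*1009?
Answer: -540826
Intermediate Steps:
N(J, z) = -50 - 85*J*z (N(J, z) = -85*J*z - 50 = -50 - 85*J*z)
p = 16144
p + N(156, 14*3) = 16144 + (-50 - 85*156*14*3) = 16144 + (-50 - 85*156*42) = 16144 + (-50 - 556920) = 16144 - 556970 = -540826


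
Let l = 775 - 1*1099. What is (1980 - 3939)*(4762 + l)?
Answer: -8694042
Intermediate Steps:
l = -324 (l = 775 - 1099 = -324)
(1980 - 3939)*(4762 + l) = (1980 - 3939)*(4762 - 324) = -1959*4438 = -8694042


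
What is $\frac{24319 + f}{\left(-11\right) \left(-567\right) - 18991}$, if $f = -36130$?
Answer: $\frac{11811}{12754} \approx 0.92606$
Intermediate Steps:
$\frac{24319 + f}{\left(-11\right) \left(-567\right) - 18991} = \frac{24319 - 36130}{\left(-11\right) \left(-567\right) - 18991} = - \frac{11811}{6237 - 18991} = - \frac{11811}{-12754} = \left(-11811\right) \left(- \frac{1}{12754}\right) = \frac{11811}{12754}$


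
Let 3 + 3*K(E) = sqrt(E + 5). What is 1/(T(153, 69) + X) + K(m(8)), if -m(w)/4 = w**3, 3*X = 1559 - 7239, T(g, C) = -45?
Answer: -5818/5815 + I*sqrt(227) ≈ -1.0005 + 15.067*I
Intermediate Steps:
X = -5680/3 (X = (1559 - 7239)/3 = (1/3)*(-5680) = -5680/3 ≈ -1893.3)
m(w) = -4*w**3
K(E) = -1 + sqrt(5 + E)/3 (K(E) = -1 + sqrt(E + 5)/3 = -1 + sqrt(5 + E)/3)
1/(T(153, 69) + X) + K(m(8)) = 1/(-45 - 5680/3) + (-1 + sqrt(5 - 4*8**3)/3) = 1/(-5815/3) + (-1 + sqrt(5 - 4*512)/3) = -3/5815 + (-1 + sqrt(5 - 2048)/3) = -3/5815 + (-1 + sqrt(-2043)/3) = -3/5815 + (-1 + (3*I*sqrt(227))/3) = -3/5815 + (-1 + I*sqrt(227)) = -5818/5815 + I*sqrt(227)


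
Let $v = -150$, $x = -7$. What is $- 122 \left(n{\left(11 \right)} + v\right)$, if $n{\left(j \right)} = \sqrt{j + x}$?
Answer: $18056$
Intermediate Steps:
$n{\left(j \right)} = \sqrt{-7 + j}$ ($n{\left(j \right)} = \sqrt{j - 7} = \sqrt{-7 + j}$)
$- 122 \left(n{\left(11 \right)} + v\right) = - 122 \left(\sqrt{-7 + 11} - 150\right) = - 122 \left(\sqrt{4} - 150\right) = - 122 \left(2 - 150\right) = \left(-122\right) \left(-148\right) = 18056$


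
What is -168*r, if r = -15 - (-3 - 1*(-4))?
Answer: 2688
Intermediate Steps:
r = -16 (r = -15 - (-3 + 4) = -15 - 1*1 = -15 - 1 = -16)
-168*r = -168*(-16) = 2688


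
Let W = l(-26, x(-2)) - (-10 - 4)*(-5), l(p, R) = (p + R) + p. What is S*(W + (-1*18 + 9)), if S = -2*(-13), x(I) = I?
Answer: -3458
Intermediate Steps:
l(p, R) = R + 2*p (l(p, R) = (R + p) + p = R + 2*p)
S = 26
W = -124 (W = (-2 + 2*(-26)) - (-10 - 4)*(-5) = (-2 - 52) - (-14)*(-5) = -54 - 1*70 = -54 - 70 = -124)
S*(W + (-1*18 + 9)) = 26*(-124 + (-1*18 + 9)) = 26*(-124 + (-18 + 9)) = 26*(-124 - 9) = 26*(-133) = -3458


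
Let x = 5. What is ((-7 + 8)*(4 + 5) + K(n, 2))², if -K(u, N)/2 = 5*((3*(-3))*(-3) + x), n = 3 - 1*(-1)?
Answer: 96721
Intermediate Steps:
n = 4 (n = 3 + 1 = 4)
K(u, N) = -320 (K(u, N) = -10*((3*(-3))*(-3) + 5) = -10*(-9*(-3) + 5) = -10*(27 + 5) = -10*32 = -2*160 = -320)
((-7 + 8)*(4 + 5) + K(n, 2))² = ((-7 + 8)*(4 + 5) - 320)² = (1*9 - 320)² = (9 - 320)² = (-311)² = 96721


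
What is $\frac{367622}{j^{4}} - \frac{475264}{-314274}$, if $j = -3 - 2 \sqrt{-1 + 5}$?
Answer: $\frac{58337572646}{377285937} \approx 154.62$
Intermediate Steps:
$j = -7$ ($j = -3 - 2 \sqrt{4} = -3 - 4 = -7$)
$\frac{367622}{j^{4}} - \frac{475264}{-314274} = \frac{367622}{\left(-7\right)^{4}} - \frac{475264}{-314274} = \frac{367622}{2401} - - \frac{237632}{157137} = 367622 \cdot \frac{1}{2401} + \frac{237632}{157137} = \frac{367622}{2401} + \frac{237632}{157137} = \frac{58337572646}{377285937}$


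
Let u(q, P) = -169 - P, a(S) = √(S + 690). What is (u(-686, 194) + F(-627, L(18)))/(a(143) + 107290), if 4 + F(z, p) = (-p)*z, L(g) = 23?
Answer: 1507853660/11511143267 - 98378*√17/11511143267 ≈ 0.13096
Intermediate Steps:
a(S) = √(690 + S)
F(z, p) = -4 - p*z (F(z, p) = -4 + (-p)*z = -4 - p*z)
(u(-686, 194) + F(-627, L(18)))/(a(143) + 107290) = ((-169 - 1*194) + (-4 - 1*23*(-627)))/(√(690 + 143) + 107290) = ((-169 - 194) + (-4 + 14421))/(√833 + 107290) = (-363 + 14417)/(7*√17 + 107290) = 14054/(107290 + 7*√17)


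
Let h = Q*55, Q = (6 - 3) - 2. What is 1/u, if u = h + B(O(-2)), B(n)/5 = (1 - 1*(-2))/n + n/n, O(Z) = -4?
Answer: 4/225 ≈ 0.017778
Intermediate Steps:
Q = 1 (Q = 3 - 2 = 1)
h = 55 (h = 1*55 = 55)
B(n) = 5 + 15/n (B(n) = 5*((1 - 1*(-2))/n + n/n) = 5*((1 + 2)/n + 1) = 5*(3/n + 1) = 5*(1 + 3/n) = 5 + 15/n)
u = 225/4 (u = 55 + (5 + 15/(-4)) = 55 + (5 + 15*(-¼)) = 55 + (5 - 15/4) = 55 + 5/4 = 225/4 ≈ 56.250)
1/u = 1/(225/4) = 4/225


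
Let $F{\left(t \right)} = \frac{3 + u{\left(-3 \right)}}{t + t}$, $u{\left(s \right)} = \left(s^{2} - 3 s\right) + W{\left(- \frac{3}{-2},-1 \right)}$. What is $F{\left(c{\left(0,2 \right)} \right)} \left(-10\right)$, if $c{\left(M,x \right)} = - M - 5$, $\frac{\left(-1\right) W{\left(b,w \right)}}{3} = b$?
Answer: $\frac{33}{2} \approx 16.5$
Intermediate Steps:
$W{\left(b,w \right)} = - 3 b$
$c{\left(M,x \right)} = -5 - M$
$u{\left(s \right)} = - \frac{9}{2} + s^{2} - 3 s$ ($u{\left(s \right)} = \left(s^{2} - 3 s\right) - 3 \left(- \frac{3}{-2}\right) = \left(s^{2} - 3 s\right) - 3 \left(\left(-3\right) \left(- \frac{1}{2}\right)\right) = \left(s^{2} - 3 s\right) - \frac{9}{2} = - \frac{9}{2} + s^{2} - 3 s$)
$F{\left(t \right)} = \frac{33}{4 t}$ ($F{\left(t \right)} = \frac{3 - \left(- \frac{9}{2} - 9\right)}{t + t} = \frac{3 + \left(- \frac{9}{2} + 9 + 9\right)}{2 t} = \left(3 + \frac{27}{2}\right) \frac{1}{2 t} = \frac{33 \frac{1}{2 t}}{2} = \frac{33}{4 t}$)
$F{\left(c{\left(0,2 \right)} \right)} \left(-10\right) = \frac{33}{4 \left(-5 - 0\right)} \left(-10\right) = \frac{33}{4 \left(-5 + 0\right)} \left(-10\right) = \frac{33}{4 \left(-5\right)} \left(-10\right) = \frac{33}{4} \left(- \frac{1}{5}\right) \left(-10\right) = \left(- \frac{33}{20}\right) \left(-10\right) = \frac{33}{2}$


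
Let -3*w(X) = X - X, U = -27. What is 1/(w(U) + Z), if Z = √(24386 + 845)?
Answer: √25231/25231 ≈ 0.0062955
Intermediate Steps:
w(X) = 0 (w(X) = -(X - X)/3 = -⅓*0 = 0)
Z = √25231 ≈ 158.84
1/(w(U) + Z) = 1/(0 + √25231) = 1/(√25231) = √25231/25231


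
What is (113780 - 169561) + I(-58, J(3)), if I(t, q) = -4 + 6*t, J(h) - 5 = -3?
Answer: -56133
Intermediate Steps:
J(h) = 2 (J(h) = 5 - 3 = 2)
(113780 - 169561) + I(-58, J(3)) = (113780 - 169561) + (-4 + 6*(-58)) = -55781 + (-4 - 348) = -55781 - 352 = -56133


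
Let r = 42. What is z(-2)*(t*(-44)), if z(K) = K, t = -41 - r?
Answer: -7304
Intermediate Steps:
t = -83 (t = -41 - 1*42 = -41 - 42 = -83)
z(-2)*(t*(-44)) = -(-166)*(-44) = -2*3652 = -7304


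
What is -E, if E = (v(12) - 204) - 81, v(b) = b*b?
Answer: 141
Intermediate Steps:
v(b) = b**2
E = -141 (E = (12**2 - 204) - 81 = (144 - 204) - 81 = -60 - 81 = -141)
-E = -1*(-141) = 141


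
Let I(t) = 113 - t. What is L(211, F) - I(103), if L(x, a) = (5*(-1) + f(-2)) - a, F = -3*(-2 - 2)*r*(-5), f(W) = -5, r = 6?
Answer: 340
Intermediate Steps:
F = -360 (F = -3*(-2 - 2)*6*(-5) = -(-12)*6*(-5) = -3*(-24)*(-5) = 72*(-5) = -360)
L(x, a) = -10 - a (L(x, a) = (5*(-1) - 5) - a = (-5 - 5) - a = -10 - a)
L(211, F) - I(103) = (-10 - 1*(-360)) - (113 - 1*103) = (-10 + 360) - (113 - 103) = 350 - 1*10 = 350 - 10 = 340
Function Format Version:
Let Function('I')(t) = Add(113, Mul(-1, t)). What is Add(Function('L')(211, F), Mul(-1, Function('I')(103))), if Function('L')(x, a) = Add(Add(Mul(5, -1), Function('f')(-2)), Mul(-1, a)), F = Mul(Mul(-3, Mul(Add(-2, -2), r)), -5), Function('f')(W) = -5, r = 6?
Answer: 340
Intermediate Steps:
F = -360 (F = Mul(Mul(-3, Mul(Add(-2, -2), 6)), -5) = Mul(Mul(-3, Mul(-4, 6)), -5) = Mul(Mul(-3, -24), -5) = Mul(72, -5) = -360)
Function('L')(x, a) = Add(-10, Mul(-1, a)) (Function('L')(x, a) = Add(Add(Mul(5, -1), -5), Mul(-1, a)) = Add(Add(-5, -5), Mul(-1, a)) = Add(-10, Mul(-1, a)))
Add(Function('L')(211, F), Mul(-1, Function('I')(103))) = Add(Add(-10, Mul(-1, -360)), Mul(-1, Add(113, Mul(-1, 103)))) = Add(Add(-10, 360), Mul(-1, Add(113, -103))) = Add(350, Mul(-1, 10)) = Add(350, -10) = 340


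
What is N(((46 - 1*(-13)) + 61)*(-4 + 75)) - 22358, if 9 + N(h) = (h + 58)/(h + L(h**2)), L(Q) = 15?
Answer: -190893767/8535 ≈ -22366.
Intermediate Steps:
N(h) = -9 + (58 + h)/(15 + h) (N(h) = -9 + (h + 58)/(h + 15) = -9 + (58 + h)/(15 + h))
N(((46 - 1*(-13)) + 61)*(-4 + 75)) - 22358 = (-77 - 8*((46 - 1*(-13)) + 61)*(-4 + 75))/(15 + ((46 - 1*(-13)) + 61)*(-4 + 75)) - 22358 = (-77 - 8*((46 + 13) + 61)*71)/(15 + ((46 + 13) + 61)*71) - 22358 = (-77 - 8*(59 + 61)*71)/(15 + (59 + 61)*71) - 22358 = (-77 - 960*71)/(15 + 120*71) - 22358 = (-77 - 8*8520)/(15 + 8520) - 22358 = (-77 - 68160)/8535 - 22358 = (1/8535)*(-68237) - 22358 = -68237/8535 - 22358 = -190893767/8535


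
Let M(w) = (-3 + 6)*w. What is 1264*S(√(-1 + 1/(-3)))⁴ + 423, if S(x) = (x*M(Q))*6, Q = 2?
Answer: 3774284199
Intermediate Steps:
M(w) = 3*w
S(x) = 36*x (S(x) = (x*(3*2))*6 = (x*6)*6 = (6*x)*6 = 36*x)
1264*S(√(-1 + 1/(-3)))⁴ + 423 = 1264*(36*√(-1 + 1/(-3)))⁴ + 423 = 1264*(36*√(-1 - ⅓))⁴ + 423 = 1264*(36*√(-4/3))⁴ + 423 = 1264*(36*(2*I*√3/3))⁴ + 423 = 1264*(24*I*√3)⁴ + 423 = 1264*2985984 + 423 = 3774283776 + 423 = 3774284199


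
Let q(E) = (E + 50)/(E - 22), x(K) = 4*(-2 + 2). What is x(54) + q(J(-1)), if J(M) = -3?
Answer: -47/25 ≈ -1.8800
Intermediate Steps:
x(K) = 0 (x(K) = 4*0 = 0)
q(E) = (50 + E)/(-22 + E)
x(54) + q(J(-1)) = 0 + (50 - 3)/(-22 - 3) = 0 + 47/(-25) = 0 - 1/25*47 = 0 - 47/25 = -47/25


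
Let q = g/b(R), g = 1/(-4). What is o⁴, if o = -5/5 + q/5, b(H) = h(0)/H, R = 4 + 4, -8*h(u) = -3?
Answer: 923521/50625 ≈ 18.242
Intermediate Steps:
g = -¼ ≈ -0.25000
h(u) = 3/8 (h(u) = -⅛*(-3) = 3/8)
R = 8
b(H) = 3/(8*H)
q = -16/3 (q = -1/(4*((3/8)/8)) = -1/(4*((3/8)*(⅛))) = -1/(4*3/64) = -¼*64/3 = -16/3 ≈ -5.3333)
o = -31/15 (o = -5/5 - 16/3/5 = -5*⅕ - 16/3*⅕ = -1 - 16/15 = -31/15 ≈ -2.0667)
o⁴ = (-31/15)⁴ = 923521/50625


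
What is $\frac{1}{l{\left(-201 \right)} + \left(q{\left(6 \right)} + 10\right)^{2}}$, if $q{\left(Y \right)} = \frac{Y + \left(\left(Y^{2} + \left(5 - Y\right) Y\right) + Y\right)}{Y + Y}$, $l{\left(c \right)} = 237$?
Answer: $\frac{4}{1677} \approx 0.0023852$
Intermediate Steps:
$q{\left(Y \right)} = \frac{Y^{2} + 2 Y + Y \left(5 - Y\right)}{2 Y}$ ($q{\left(Y \right)} = \frac{Y + \left(\left(Y^{2} + Y \left(5 - Y\right)\right) + Y\right)}{2 Y} = \left(Y + \left(Y + Y^{2} + Y \left(5 - Y\right)\right)\right) \frac{1}{2 Y} = \left(Y^{2} + 2 Y + Y \left(5 - Y\right)\right) \frac{1}{2 Y} = \frac{Y^{2} + 2 Y + Y \left(5 - Y\right)}{2 Y}$)
$\frac{1}{l{\left(-201 \right)} + \left(q{\left(6 \right)} + 10\right)^{2}} = \frac{1}{237 + \left(\frac{7}{2} + 10\right)^{2}} = \frac{1}{237 + \left(\frac{27}{2}\right)^{2}} = \frac{1}{237 + \frac{729}{4}} = \frac{1}{\frac{1677}{4}} = \frac{4}{1677}$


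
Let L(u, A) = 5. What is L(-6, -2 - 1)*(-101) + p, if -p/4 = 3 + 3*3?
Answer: -553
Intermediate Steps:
p = -48 (p = -4*(3 + 3*3) = -4*(3 + 9) = -4*12 = -48)
L(-6, -2 - 1)*(-101) + p = 5*(-101) - 48 = -505 - 48 = -553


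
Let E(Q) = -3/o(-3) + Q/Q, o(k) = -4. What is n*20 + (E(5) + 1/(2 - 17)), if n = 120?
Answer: 144101/60 ≈ 2401.7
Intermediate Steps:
E(Q) = 7/4 (E(Q) = -3/(-4) + Q/Q = -3*(-¼) + 1 = ¾ + 1 = 7/4)
n*20 + (E(5) + 1/(2 - 17)) = 120*20 + (7/4 + 1/(2 - 17)) = 2400 + (7/4 + 1/(-15)) = 2400 + (7/4 - 1/15) = 2400 + 101/60 = 144101/60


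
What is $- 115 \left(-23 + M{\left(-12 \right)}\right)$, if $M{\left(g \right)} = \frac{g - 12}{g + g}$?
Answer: $2530$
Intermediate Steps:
$M{\left(g \right)} = \frac{-12 + g}{2 g}$ ($M{\left(g \right)} = \frac{g - 12}{2 g} = \left(-12 + g\right) \frac{1}{2 g} = \frac{-12 + g}{2 g}$)
$- 115 \left(-23 + M{\left(-12 \right)}\right) = - 115 \left(-23 + \frac{-12 - 12}{2 \left(-12\right)}\right) = - 115 \left(-23 + \frac{1}{2} \left(- \frac{1}{12}\right) \left(-24\right)\right) = - 115 \left(-23 + 1\right) = \left(-115\right) \left(-22\right) = 2530$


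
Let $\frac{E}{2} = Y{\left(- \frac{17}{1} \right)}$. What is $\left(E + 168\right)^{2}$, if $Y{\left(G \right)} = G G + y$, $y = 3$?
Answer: $565504$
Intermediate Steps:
$Y{\left(G \right)} = 3 + G^{2}$ ($Y{\left(G \right)} = G G + 3 = G^{2} + 3 = 3 + G^{2}$)
$E = 584$ ($E = 2 \left(3 + \left(- \frac{17}{1}\right)^{2}\right) = 2 \left(3 + \left(\left(-17\right) 1\right)^{2}\right) = 2 \left(3 + \left(-17\right)^{2}\right) = 2 \left(3 + 289\right) = 2 \cdot 292 = 584$)
$\left(E + 168\right)^{2} = \left(584 + 168\right)^{2} = 752^{2} = 565504$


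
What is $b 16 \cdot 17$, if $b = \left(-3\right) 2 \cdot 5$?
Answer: $-8160$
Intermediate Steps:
$b = -30$ ($b = \left(-6\right) 5 = -30$)
$b 16 \cdot 17 = \left(-30\right) 16 \cdot 17 = \left(-480\right) 17 = -8160$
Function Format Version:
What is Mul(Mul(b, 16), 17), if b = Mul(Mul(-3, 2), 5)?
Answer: -8160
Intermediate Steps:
b = -30 (b = Mul(-6, 5) = -30)
Mul(Mul(b, 16), 17) = Mul(Mul(-30, 16), 17) = Mul(-480, 17) = -8160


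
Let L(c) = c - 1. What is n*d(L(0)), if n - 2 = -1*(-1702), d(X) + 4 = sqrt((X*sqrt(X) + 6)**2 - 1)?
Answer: -6816 + 1704*sqrt(34 - 12*I) ≈ 3269.0 - 1727.5*I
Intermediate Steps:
L(c) = -1 + c
d(X) = -4 + sqrt(-1 + (6 + X**(3/2))**2) (d(X) = -4 + sqrt((X*sqrt(X) + 6)**2 - 1) = -4 + sqrt((X**(3/2) + 6)**2 - 1) = -4 + sqrt((6 + X**(3/2))**2 - 1) = -4 + sqrt(-1 + (6 + X**(3/2))**2))
n = 1704 (n = 2 - 1*(-1702) = 2 + 1702 = 1704)
n*d(L(0)) = 1704*(-4 + sqrt(-1 + (6 + (-1 + 0)**(3/2))**2)) = 1704*(-4 + sqrt(-1 + (6 + (-1)**(3/2))**2)) = 1704*(-4 + sqrt(-1 + (6 - I)**2)) = -6816 + 1704*sqrt(-1 + (6 - I)**2)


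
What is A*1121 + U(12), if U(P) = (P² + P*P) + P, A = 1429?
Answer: 1602209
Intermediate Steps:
U(P) = P + 2*P² (U(P) = (P² + P²) + P = 2*P² + P = P + 2*P²)
A*1121 + U(12) = 1429*1121 + 12*(1 + 2*12) = 1601909 + 12*(1 + 24) = 1601909 + 12*25 = 1601909 + 300 = 1602209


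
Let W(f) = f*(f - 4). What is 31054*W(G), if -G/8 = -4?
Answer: 27824384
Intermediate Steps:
G = 32 (G = -8*(-4) = 32)
W(f) = f*(-4 + f)
31054*W(G) = 31054*(32*(-4 + 32)) = 31054*(32*28) = 31054*896 = 27824384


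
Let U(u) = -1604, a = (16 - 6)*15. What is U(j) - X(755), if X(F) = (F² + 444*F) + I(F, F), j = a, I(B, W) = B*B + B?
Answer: -1477629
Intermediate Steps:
I(B, W) = B + B² (I(B, W) = B² + B = B + B²)
a = 150 (a = 10*15 = 150)
j = 150
X(F) = F² + 444*F + F*(1 + F) (X(F) = (F² + 444*F) + F*(1 + F) = F² + 444*F + F*(1 + F))
U(j) - X(755) = -1604 - 755*(445 + 2*755) = -1604 - 755*(445 + 1510) = -1604 - 755*1955 = -1604 - 1*1476025 = -1604 - 1476025 = -1477629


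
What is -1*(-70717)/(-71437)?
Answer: -70717/71437 ≈ -0.98992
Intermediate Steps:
-1*(-70717)/(-71437) = 70717*(-1/71437) = -70717/71437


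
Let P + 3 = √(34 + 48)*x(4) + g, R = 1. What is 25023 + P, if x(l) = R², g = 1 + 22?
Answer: 25043 + √82 ≈ 25052.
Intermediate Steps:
g = 23
x(l) = 1 (x(l) = 1² = 1)
P = 20 + √82 (P = -3 + (√(34 + 48)*1 + 23) = -3 + (√82*1 + 23) = -3 + (√82 + 23) = -3 + (23 + √82) = 20 + √82 ≈ 29.055)
25023 + P = 25023 + (20 + √82) = 25043 + √82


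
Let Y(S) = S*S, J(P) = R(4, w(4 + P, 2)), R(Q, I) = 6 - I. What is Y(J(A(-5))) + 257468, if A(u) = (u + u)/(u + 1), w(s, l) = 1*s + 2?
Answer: 1029897/4 ≈ 2.5747e+5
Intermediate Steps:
w(s, l) = 2 + s (w(s, l) = s + 2 = 2 + s)
A(u) = 2*u/(1 + u) (A(u) = (2*u)/(1 + u) = 2*u/(1 + u))
J(P) = -P (J(P) = 6 - (2 + (4 + P)) = 6 - (6 + P) = 6 + (-6 - P) = -P)
Y(S) = S²
Y(J(A(-5))) + 257468 = (-2*(-5)/(1 - 5))² + 257468 = (-2*(-5)/(-4))² + 257468 = (-2*(-5)*(-1)/4)² + 257468 = (-1*5/2)² + 257468 = (-5/2)² + 257468 = 25/4 + 257468 = 1029897/4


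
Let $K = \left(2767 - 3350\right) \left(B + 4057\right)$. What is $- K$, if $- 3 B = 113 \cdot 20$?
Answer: $\frac{5778113}{3} \approx 1.926 \cdot 10^{6}$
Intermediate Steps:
$B = - \frac{2260}{3}$ ($B = - \frac{113 \cdot 20}{3} = \left(- \frac{1}{3}\right) 2260 = - \frac{2260}{3} \approx -753.33$)
$K = - \frac{5778113}{3}$ ($K = \left(2767 - 3350\right) \left(- \frac{2260}{3} + 4057\right) = \left(-583\right) \frac{9911}{3} = - \frac{5778113}{3} \approx -1.926 \cdot 10^{6}$)
$- K = \left(-1\right) \left(- \frac{5778113}{3}\right) = \frac{5778113}{3}$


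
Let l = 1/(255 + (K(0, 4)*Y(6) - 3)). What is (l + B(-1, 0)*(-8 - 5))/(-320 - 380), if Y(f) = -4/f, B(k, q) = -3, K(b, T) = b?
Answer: -9829/176400 ≈ -0.055720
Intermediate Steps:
l = 1/252 (l = 1/(255 + (0*(-4/6) - 3)) = 1/(255 + (0*(-4*⅙) - 3)) = 1/(255 + (0*(-⅔) - 3)) = 1/(255 + (0 - 3)) = 1/(255 - 3) = 1/252 ≈ 0.0039683)
(l + B(-1, 0)*(-8 - 5))/(-320 - 380) = (1/252 - 3*(-8 - 5))/(-320 - 380) = (1/252 - 3*(-13))/(-700) = (1/252 + 39)*(-1/700) = (9829/252)*(-1/700) = -9829/176400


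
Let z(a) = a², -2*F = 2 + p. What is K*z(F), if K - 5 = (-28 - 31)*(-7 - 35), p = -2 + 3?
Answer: 22347/4 ≈ 5586.8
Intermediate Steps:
p = 1
F = -3/2 (F = -(2 + 1)/2 = -½*3 = -3/2 ≈ -1.5000)
K = 2483 (K = 5 + (-28 - 31)*(-7 - 35) = 5 - 59*(-42) = 5 + 2478 = 2483)
K*z(F) = 2483*(-3/2)² = 2483*(9/4) = 22347/4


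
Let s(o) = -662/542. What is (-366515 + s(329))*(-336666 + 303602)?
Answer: 3284111425344/271 ≈ 1.2118e+10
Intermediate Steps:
s(o) = -331/271 (s(o) = -662*1/542 = -331/271)
(-366515 + s(329))*(-336666 + 303602) = (-366515 - 331/271)*(-336666 + 303602) = -99325896/271*(-33064) = 3284111425344/271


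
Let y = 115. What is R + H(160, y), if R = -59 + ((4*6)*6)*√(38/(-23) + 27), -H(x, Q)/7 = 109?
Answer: -822 + 144*√13409/23 ≈ -97.009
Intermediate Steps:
H(x, Q) = -763 (H(x, Q) = -7*109 = -763)
R = -59 + 144*√13409/23 (R = -59 + (24*6)*√(38*(-1/23) + 27) = -59 + 144*√(-38/23 + 27) = -59 + 144*√(583/23) = -59 + 144*(√13409/23) = -59 + 144*√13409/23 ≈ 665.99)
R + H(160, y) = (-59 + 144*√13409/23) - 763 = -822 + 144*√13409/23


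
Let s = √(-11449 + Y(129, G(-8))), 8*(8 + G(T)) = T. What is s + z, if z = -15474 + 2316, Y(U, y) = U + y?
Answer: -13158 + I*√11329 ≈ -13158.0 + 106.44*I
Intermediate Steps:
G(T) = -8 + T/8
z = -13158
s = I*√11329 (s = √(-11449 + (129 + (-8 + (⅛)*(-8)))) = √(-11449 + (129 + (-8 - 1))) = √(-11449 + (129 - 9)) = √(-11449 + 120) = √(-11329) = I*√11329 ≈ 106.44*I)
s + z = I*√11329 - 13158 = -13158 + I*√11329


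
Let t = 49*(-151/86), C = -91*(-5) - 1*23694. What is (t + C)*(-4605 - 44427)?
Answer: 49177943748/43 ≈ 1.1437e+9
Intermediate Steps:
C = -23239 (C = 455 - 23694 = -23239)
t = -7399/86 (t = 49*(-151*1/86) = 49*(-151/86) = -7399/86 ≈ -86.035)
(t + C)*(-4605 - 44427) = (-7399/86 - 23239)*(-4605 - 44427) = -2005953/86*(-49032) = 49177943748/43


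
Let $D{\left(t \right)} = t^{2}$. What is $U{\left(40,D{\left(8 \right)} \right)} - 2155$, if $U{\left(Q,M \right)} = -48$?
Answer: $-2203$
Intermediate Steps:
$U{\left(40,D{\left(8 \right)} \right)} - 2155 = -48 - 2155 = -2203$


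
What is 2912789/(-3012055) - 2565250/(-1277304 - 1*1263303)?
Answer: 326421965827/7652448017385 ≈ 0.042656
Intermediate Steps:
2912789/(-3012055) - 2565250/(-1277304 - 1*1263303) = 2912789*(-1/3012055) - 2565250/(-1277304 - 1263303) = -2912789/3012055 - 2565250/(-2540607) = -2912789/3012055 - 2565250*(-1/2540607) = -2912789/3012055 + 2565250/2540607 = 326421965827/7652448017385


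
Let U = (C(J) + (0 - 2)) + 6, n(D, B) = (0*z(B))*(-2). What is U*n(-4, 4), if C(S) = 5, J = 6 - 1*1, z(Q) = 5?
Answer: 0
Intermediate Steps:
J = 5 (J = 6 - 1 = 5)
n(D, B) = 0 (n(D, B) = (0*5)*(-2) = 0*(-2) = 0)
U = 9 (U = (5 + (0 - 2)) + 6 = (5 - 2) + 6 = 3 + 6 = 9)
U*n(-4, 4) = 9*0 = 0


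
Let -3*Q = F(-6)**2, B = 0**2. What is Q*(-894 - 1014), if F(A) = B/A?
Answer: 0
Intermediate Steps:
B = 0
F(A) = 0 (F(A) = 0/A = 0)
Q = 0 (Q = -1/3*0**2 = -1/3*0 = 0)
Q*(-894 - 1014) = 0*(-894 - 1014) = 0*(-1908) = 0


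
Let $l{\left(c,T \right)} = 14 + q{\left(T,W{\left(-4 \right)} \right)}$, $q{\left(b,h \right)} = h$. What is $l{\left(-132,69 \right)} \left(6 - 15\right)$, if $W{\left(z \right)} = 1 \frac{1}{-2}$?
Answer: $- \frac{243}{2} \approx -121.5$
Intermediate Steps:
$W{\left(z \right)} = - \frac{1}{2}$ ($W{\left(z \right)} = 1 \left(- \frac{1}{2}\right) = - \frac{1}{2}$)
$l{\left(c,T \right)} = \frac{27}{2}$ ($l{\left(c,T \right)} = 14 - \frac{1}{2} = \frac{27}{2}$)
$l{\left(-132,69 \right)} \left(6 - 15\right) = \frac{27 \left(6 - 15\right)}{2} = \frac{27}{2} \left(-9\right) = - \frac{243}{2}$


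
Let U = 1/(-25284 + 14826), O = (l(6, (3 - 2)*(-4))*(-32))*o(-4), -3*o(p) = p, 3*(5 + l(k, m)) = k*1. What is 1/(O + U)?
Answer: 10458/1338623 ≈ 0.0078125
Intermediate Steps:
l(k, m) = -5 + k/3 (l(k, m) = -5 + (k*1)/3 = -5 + k/3)
o(p) = -p/3
O = 128 (O = ((-5 + (⅓)*6)*(-32))*(-⅓*(-4)) = ((-5 + 2)*(-32))*(4/3) = -3*(-32)*(4/3) = 96*(4/3) = 128)
U = -1/10458 (U = 1/(-10458) = -1/10458 ≈ -9.5621e-5)
1/(O + U) = 1/(128 - 1/10458) = 1/(1338623/10458) = 10458/1338623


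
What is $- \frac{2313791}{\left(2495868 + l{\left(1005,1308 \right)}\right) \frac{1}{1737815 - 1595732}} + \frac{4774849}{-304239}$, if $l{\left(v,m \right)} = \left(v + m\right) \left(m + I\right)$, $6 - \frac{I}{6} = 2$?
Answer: $- \frac{33348437033882561}{565558395792} \approx -58966.0$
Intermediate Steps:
$I = 24$ ($I = 36 - 12 = 24$)
$l{\left(v,m \right)} = \left(24 + m\right) \left(m + v\right)$ ($l{\left(v,m \right)} = \left(v + m\right) \left(m + 24\right) = \left(m + v\right) \left(24 + m\right) = \left(24 + m\right) \left(m + v\right)$)
$- \frac{2313791}{\left(2495868 + l{\left(1005,1308 \right)}\right) \frac{1}{1737815 - 1595732}} + \frac{4774849}{-304239} = - \frac{2313791}{\left(2495868 + \left(1308^{2} + 24 \cdot 1308 + 24 \cdot 1005 + 1308 \cdot 1005\right)\right) \frac{1}{1737815 - 1595732}} + \frac{4774849}{-304239} = - \frac{2313791}{\left(2495868 + \left(1710864 + 31392 + 24120 + 1314540\right)\right) \frac{1}{142083}} + 4774849 \left(- \frac{1}{304239}\right) = - \frac{2313791}{\left(2495868 + 3080916\right) \frac{1}{142083}} - \frac{4774849}{304239} = - \frac{2313791}{5576784 \cdot \frac{1}{142083}} - \frac{4774849}{304239} = - \frac{2313791}{\frac{1858928}{47361}} - \frac{4774849}{304239} = \left(-2313791\right) \frac{47361}{1858928} - \frac{4774849}{304239} = - \frac{109583455551}{1858928} - \frac{4774849}{304239} = - \frac{33348437033882561}{565558395792}$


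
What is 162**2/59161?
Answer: 26244/59161 ≈ 0.44360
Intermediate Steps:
162**2/59161 = 26244*(1/59161) = 26244/59161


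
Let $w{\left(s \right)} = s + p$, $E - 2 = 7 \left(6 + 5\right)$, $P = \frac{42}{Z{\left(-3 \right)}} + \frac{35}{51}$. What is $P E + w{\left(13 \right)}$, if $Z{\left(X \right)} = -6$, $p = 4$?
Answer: $- \frac{24571}{51} \approx -481.78$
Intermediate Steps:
$P = - \frac{322}{51}$ ($P = \frac{42}{-6} + \frac{35}{51} = 42 \left(- \frac{1}{6}\right) + 35 \cdot \frac{1}{51} = -7 + \frac{35}{51} = - \frac{322}{51} \approx -6.3137$)
$E = 79$ ($E = 2 + 7 \left(6 + 5\right) = 2 + 7 \cdot 11 = 2 + 77 = 79$)
$w{\left(s \right)} = 4 + s$ ($w{\left(s \right)} = s + 4 = 4 + s$)
$P E + w{\left(13 \right)} = \left(- \frac{322}{51}\right) 79 + \left(4 + 13\right) = - \frac{25438}{51} + 17 = - \frac{24571}{51}$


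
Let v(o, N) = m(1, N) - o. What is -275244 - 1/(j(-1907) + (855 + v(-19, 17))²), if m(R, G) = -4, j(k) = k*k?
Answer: -1209298000957/4393549 ≈ -2.7524e+5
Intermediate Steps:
j(k) = k²
v(o, N) = -4 - o
-275244 - 1/(j(-1907) + (855 + v(-19, 17))²) = -275244 - 1/((-1907)² + (855 + (-4 - 1*(-19)))²) = -275244 - 1/(3636649 + (855 + (-4 + 19))²) = -275244 - 1/(3636649 + (855 + 15)²) = -275244 - 1/(3636649 + 870²) = -275244 - 1/(3636649 + 756900) = -275244 - 1/4393549 = -1209298000957/4393549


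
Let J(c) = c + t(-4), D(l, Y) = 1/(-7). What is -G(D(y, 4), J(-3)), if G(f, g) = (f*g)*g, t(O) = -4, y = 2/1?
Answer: 7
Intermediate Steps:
y = 2 (y = 2*1 = 2)
D(l, Y) = -⅐
J(c) = -4 + c (J(c) = c - 4 = -4 + c)
G(f, g) = f*g²
-G(D(y, 4), J(-3)) = -(-1)*(-4 - 3)²/7 = -(-1)*(-7)²/7 = -(-1)*49/7 = -1*(-7) = 7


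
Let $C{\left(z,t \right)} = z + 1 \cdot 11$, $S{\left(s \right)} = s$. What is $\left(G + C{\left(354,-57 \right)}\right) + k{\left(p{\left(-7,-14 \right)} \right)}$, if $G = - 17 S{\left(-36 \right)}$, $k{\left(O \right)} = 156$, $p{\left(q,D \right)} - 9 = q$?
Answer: $1133$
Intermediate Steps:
$p{\left(q,D \right)} = 9 + q$
$C{\left(z,t \right)} = 11 + z$ ($C{\left(z,t \right)} = z + 11 = 11 + z$)
$G = 612$ ($G = \left(-17\right) \left(-36\right) = 612$)
$\left(G + C{\left(354,-57 \right)}\right) + k{\left(p{\left(-7,-14 \right)} \right)} = \left(612 + \left(11 + 354\right)\right) + 156 = \left(612 + 365\right) + 156 = 977 + 156 = 1133$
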